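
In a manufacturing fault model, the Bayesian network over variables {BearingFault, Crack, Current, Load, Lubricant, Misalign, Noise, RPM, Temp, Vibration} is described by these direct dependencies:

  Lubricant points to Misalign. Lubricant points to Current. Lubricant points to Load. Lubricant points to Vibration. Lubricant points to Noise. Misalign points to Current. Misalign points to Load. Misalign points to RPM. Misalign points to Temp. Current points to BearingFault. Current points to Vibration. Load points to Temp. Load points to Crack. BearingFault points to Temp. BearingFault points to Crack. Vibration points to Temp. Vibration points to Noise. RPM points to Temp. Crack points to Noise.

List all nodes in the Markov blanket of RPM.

{BearingFault, Load, Misalign, Temp, Vibration}

Recall MB(v) = parents ∪ children ∪ spouses, where spouses are the other parents of v's children.
Children of RPM: Temp.
Pa(RPM) = {Misalign}.
Co-parents of RPM (other parents of its children):
  parents(Temp) \ {RPM} = {BearingFault, Load, Misalign, Vibration}.
Taking the union gives {BearingFault, Load, Misalign, Temp, Vibration}.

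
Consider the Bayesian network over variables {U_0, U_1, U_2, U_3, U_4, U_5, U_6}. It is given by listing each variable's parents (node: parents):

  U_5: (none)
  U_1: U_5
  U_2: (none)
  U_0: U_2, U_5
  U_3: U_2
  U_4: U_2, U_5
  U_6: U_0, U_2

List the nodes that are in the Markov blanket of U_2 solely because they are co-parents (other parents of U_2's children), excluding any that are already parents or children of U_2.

{U_5}

Children of U_2: U_0, U_3, U_4, U_6.
  U_0: U_5
  U_3: —
  U_4: U_5
  U_6: U_0
Excluding nodes already adjacent to U_2 (U_0, U_3, U_4, U_6), the co-parent-only contribution is {U_5}.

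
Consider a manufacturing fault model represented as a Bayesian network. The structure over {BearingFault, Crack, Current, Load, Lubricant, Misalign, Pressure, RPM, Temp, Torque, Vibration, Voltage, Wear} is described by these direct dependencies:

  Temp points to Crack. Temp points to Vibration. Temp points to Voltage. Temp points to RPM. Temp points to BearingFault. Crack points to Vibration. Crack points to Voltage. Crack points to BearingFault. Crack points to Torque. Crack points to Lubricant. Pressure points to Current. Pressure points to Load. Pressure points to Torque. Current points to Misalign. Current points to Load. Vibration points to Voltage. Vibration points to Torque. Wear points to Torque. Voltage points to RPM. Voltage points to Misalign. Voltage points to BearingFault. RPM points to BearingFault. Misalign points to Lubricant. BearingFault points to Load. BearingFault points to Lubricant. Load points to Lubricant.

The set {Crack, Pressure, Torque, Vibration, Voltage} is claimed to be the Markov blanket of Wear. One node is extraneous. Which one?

Voltage

A node's Markov blanket = Pa ∪ Ch ∪ (parents of Ch other than the node itself).
Pa(Wear) = {}.
Children of Wear: Torque.
For each child, the remaining parents (spouses of Wear):
  parents(Torque) \ {Wear} = {Crack, Pressure, Vibration}.
MB(Wear) = {Crack, Pressure, Torque, Vibration}.
Voltage is neither a parent, child, nor co-parent of Wear, so it does not belong.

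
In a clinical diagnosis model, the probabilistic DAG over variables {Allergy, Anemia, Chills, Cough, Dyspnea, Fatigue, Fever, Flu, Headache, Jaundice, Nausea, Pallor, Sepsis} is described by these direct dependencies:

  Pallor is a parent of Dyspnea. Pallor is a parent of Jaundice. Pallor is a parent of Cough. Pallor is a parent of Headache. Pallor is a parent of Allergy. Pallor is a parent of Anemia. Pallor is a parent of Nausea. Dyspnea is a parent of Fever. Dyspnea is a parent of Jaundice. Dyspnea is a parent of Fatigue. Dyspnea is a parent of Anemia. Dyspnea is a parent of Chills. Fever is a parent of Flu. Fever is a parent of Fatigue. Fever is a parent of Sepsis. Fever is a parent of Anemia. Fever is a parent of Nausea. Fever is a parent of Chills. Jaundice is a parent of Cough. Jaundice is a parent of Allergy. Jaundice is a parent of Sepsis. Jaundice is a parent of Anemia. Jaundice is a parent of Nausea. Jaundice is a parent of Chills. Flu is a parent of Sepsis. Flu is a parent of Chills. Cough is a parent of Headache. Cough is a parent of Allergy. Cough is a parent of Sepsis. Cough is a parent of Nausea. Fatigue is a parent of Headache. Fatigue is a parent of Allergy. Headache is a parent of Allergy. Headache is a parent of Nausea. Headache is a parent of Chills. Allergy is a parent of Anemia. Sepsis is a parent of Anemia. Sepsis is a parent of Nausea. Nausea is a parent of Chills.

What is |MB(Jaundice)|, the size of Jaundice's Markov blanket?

Pa(Jaundice) = {Dyspnea, Pallor}.
Ch(Jaundice) = {Allergy, Anemia, Chills, Cough, Nausea, Sepsis}.
Other parents of Jaundice's children:
  Cough also has parent Pallor.
  Allergy also has parents Cough, Fatigue, Headache, Pallor.
  Sepsis's other parents are Cough, Fever, Flu.
  Anemia also has parents Allergy, Dyspnea, Fever, Pallor, Sepsis.
  Nausea also has parents Cough, Fever, Headache, Pallor, Sepsis.
  parents(Chills) \ {Jaundice} = {Dyspnea, Fever, Flu, Headache, Nausea}.
MB(Jaundice) = {Allergy, Anemia, Chills, Cough, Dyspnea, Fatigue, Fever, Flu, Headache, Nausea, Pallor, Sepsis}, which has 12 nodes.

12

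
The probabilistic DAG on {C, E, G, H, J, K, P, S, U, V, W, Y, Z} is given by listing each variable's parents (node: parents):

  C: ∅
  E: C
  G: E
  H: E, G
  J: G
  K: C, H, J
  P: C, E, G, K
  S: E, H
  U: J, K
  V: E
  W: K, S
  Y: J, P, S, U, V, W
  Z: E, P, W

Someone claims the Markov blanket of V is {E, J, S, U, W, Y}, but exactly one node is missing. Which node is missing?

Pa(V) = {E}.
V has child Y.
Co-parents of V (other parents of its children):
  parents(Y) \ {V} = {J, P, S, U, W}.
MB(V) = {E, J, P, S, U, W, Y}.
Comparing with the claimed set, P is missing.

P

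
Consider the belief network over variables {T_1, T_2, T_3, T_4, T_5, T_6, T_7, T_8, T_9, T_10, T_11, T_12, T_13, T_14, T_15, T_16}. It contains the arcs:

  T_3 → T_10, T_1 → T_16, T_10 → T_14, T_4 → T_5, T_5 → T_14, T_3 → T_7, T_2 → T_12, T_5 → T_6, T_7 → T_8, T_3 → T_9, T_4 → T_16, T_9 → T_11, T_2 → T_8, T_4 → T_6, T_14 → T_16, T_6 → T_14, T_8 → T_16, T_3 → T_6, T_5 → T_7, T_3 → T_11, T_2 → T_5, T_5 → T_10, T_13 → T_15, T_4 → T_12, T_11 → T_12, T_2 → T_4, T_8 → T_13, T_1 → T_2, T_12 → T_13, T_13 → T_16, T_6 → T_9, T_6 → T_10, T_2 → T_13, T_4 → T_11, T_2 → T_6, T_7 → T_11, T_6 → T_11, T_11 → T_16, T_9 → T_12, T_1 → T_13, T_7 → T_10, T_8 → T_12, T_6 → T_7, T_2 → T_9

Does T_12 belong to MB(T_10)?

No

By definition, MB(T_10) is built from T_10's parents, T_10's children, and the co-parents of T_10.
Parents of T_10: T_3, T_5, T_6, T_7.
T_10 has child T_14.
Parents of each child, excluding T_10:
  parents(T_14) \ {T_10} = {T_5, T_6}.
MB(T_10) = {T_3, T_5, T_6, T_7, T_14}; T_12 is not in this set.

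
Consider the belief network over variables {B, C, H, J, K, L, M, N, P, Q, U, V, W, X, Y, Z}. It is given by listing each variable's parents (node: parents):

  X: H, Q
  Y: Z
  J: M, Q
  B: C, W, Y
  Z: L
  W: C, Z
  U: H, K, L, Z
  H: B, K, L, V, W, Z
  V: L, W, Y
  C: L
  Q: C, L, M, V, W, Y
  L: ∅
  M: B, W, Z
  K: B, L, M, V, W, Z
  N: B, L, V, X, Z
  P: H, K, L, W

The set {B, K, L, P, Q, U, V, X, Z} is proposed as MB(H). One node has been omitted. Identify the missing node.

W

Pa(H) = {B, K, L, V, W, Z}.
H's children: P, U, X.
Other parents of H's children:
  X: Q
  P: K, L, W
  U: K, L, Z
MB(H) = {B, K, L, P, Q, U, V, W, X, Z}.
Comparing with the claimed set, W is missing.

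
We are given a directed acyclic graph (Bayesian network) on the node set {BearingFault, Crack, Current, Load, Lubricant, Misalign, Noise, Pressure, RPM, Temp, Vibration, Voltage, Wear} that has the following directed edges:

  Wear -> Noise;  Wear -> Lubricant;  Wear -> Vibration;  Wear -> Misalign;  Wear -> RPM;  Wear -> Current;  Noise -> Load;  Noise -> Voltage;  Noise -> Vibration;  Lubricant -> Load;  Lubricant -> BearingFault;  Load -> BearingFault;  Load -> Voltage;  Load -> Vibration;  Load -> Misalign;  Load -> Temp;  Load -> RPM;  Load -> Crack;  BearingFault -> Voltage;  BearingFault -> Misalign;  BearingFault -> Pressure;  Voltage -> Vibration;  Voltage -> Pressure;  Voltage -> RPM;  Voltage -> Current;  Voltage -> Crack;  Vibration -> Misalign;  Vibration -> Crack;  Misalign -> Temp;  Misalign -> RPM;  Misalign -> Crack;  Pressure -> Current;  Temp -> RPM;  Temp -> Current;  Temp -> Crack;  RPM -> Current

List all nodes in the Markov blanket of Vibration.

Vibration has parents Load, Noise, Voltage, Wear.
Children of Vibration: Crack, Misalign.
Other parents of Vibration's children:
  Misalign: BearingFault, Load, Wear
  Crack: Load, Misalign, Temp, Voltage
So the Markov blanket of Vibration is {BearingFault, Crack, Load, Misalign, Noise, Temp, Voltage, Wear}.

{BearingFault, Crack, Load, Misalign, Noise, Temp, Voltage, Wear}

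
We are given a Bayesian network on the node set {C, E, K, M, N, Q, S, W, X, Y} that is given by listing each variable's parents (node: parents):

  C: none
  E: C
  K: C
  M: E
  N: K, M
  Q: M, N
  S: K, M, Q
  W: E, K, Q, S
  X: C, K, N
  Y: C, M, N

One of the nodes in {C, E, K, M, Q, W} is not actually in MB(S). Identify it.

C

S's children: W.
Parents of S: K, M, Q.
Other parents of S's children:
  W: E, K, Q
MB(S) = {E, K, M, Q, W}.
C is neither a parent, child, nor co-parent of S, so it does not belong.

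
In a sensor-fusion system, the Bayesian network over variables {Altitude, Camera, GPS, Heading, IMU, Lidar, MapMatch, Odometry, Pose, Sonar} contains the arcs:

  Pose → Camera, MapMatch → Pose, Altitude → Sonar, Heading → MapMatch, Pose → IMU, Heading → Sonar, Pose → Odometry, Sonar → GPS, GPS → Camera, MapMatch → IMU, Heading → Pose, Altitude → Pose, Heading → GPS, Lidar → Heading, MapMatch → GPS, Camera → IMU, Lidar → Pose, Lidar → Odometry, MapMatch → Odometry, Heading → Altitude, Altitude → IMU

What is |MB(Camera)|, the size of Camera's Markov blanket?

Camera has parents GPS, Pose.
Children of Camera: IMU.
For each child, the remaining parents (spouses of Camera):
  parents(IMU) \ {Camera} = {Altitude, MapMatch, Pose}.
MB(Camera) = {Altitude, GPS, IMU, MapMatch, Pose}, which has 5 nodes.

5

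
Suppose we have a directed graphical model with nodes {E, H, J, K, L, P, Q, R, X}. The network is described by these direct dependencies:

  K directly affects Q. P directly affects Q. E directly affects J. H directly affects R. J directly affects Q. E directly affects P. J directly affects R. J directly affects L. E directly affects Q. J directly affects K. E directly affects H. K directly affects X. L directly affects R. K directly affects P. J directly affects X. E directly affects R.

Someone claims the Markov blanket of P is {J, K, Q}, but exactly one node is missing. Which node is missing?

E

By definition, MB(P) is built from P's parents, P's children, and the co-parents of P.
Pa(P) = {E, K}.
Children of P: Q.
For each child, the remaining parents (spouses of P):
  Q also has parents E, J, K.
MB(P) = {E, J, K, Q}.
Comparing with the claimed set, E is missing.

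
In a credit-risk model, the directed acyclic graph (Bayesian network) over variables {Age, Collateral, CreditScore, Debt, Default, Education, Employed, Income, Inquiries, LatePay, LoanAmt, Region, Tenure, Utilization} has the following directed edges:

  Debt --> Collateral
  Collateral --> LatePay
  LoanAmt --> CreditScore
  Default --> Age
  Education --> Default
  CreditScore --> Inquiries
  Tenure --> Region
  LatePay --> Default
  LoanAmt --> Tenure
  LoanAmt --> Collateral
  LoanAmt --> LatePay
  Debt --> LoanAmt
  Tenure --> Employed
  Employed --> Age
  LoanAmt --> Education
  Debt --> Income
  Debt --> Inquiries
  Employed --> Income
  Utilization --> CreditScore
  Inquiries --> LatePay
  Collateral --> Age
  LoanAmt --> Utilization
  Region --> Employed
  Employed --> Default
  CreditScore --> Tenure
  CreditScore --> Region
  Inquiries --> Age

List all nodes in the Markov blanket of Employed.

{Age, Collateral, Debt, Default, Education, Income, Inquiries, LatePay, Region, Tenure}

Employed has children Age, Default, Income.
Parents of Employed: Region, Tenure.
Parents of each child, excluding Employed:
  parents(Default) \ {Employed} = {Education, LatePay}.
  parents(Income) \ {Employed} = {Debt}.
  Age also has parents Collateral, Default, Inquiries.
So the Markov blanket of Employed is {Age, Collateral, Debt, Default, Education, Income, Inquiries, LatePay, Region, Tenure}.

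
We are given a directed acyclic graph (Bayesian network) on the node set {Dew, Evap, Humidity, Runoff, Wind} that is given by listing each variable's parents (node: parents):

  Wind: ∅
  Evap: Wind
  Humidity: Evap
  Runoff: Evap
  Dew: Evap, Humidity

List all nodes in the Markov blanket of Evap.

Evap's parents: Wind.
Evap's children: Dew, Humidity, Runoff.
Co-parents of Evap (other parents of its children):
  Humidity: —
  Runoff: —
  Dew: Humidity
Taking the union gives {Dew, Humidity, Runoff, Wind}.

{Dew, Humidity, Runoff, Wind}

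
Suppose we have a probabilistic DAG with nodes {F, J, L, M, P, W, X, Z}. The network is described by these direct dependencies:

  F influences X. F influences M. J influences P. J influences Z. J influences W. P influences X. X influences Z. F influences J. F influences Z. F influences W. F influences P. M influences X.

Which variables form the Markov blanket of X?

{F, J, M, P, Z}

By definition, MB(X) is built from X's parents, X's children, and the co-parents of X.
X's parents: F, M, P.
Children of X: Z.
Co-parents of X (other parents of its children):
  Z: F, J
So the Markov blanket of X is {F, J, M, P, Z}.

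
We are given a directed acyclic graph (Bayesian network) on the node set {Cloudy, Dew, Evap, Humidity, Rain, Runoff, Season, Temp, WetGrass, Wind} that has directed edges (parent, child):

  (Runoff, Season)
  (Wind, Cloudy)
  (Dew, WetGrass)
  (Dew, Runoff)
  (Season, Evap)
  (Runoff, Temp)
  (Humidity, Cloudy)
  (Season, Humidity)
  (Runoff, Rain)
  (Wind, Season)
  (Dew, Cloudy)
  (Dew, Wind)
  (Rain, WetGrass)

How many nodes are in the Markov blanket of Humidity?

A node's Markov blanket = Pa ∪ Ch ∪ (parents of Ch other than the node itself).
Humidity has parent Season.
Humidity's children: Cloudy.
Other parents of Humidity's children:
  Cloudy: Dew, Wind
MB(Humidity) = {Cloudy, Dew, Season, Wind}, which has 4 nodes.

4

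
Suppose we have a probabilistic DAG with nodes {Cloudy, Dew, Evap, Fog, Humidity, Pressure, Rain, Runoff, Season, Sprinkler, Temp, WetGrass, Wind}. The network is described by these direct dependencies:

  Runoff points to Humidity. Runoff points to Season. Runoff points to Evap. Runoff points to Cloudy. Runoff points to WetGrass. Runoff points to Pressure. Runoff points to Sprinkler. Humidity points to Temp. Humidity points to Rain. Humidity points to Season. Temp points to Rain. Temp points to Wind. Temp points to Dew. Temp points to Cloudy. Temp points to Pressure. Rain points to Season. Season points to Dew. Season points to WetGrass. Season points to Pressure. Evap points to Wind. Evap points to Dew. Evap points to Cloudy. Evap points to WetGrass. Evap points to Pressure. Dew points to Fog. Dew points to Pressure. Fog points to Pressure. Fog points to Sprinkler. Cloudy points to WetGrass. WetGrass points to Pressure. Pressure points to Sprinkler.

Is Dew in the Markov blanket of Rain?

By definition, MB(Rain) is built from Rain's parents, Rain's children, and the co-parents of Rain.
Rain's children: Season.
Pa(Rain) = {Humidity, Temp}.
Co-parents of Rain (other parents of its children):
  Season also has parents Humidity, Runoff.
MB(Rain) = {Humidity, Runoff, Season, Temp}; Dew is not in this set.

No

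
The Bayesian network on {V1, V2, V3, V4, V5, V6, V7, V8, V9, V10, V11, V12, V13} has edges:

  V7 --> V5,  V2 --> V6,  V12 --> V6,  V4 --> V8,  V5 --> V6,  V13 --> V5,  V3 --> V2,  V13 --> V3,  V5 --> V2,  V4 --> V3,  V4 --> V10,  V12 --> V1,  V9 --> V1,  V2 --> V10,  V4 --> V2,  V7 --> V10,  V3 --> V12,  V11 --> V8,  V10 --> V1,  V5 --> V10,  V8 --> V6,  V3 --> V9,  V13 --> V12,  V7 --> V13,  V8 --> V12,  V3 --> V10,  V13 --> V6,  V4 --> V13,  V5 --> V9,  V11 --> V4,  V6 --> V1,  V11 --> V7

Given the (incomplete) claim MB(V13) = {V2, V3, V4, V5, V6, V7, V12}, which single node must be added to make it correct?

Pa(V13) = {V4, V7}.
Ch(V13) = {V3, V5, V6, V12}.
Parents of each child, excluding V13:
  V3: V4
  V12: V3, V8
  V5: V7
  V6: V2, V5, V8, V12
MB(V13) = {V2, V3, V4, V5, V6, V7, V8, V12}.
Comparing with the claimed set, V8 is missing.

V8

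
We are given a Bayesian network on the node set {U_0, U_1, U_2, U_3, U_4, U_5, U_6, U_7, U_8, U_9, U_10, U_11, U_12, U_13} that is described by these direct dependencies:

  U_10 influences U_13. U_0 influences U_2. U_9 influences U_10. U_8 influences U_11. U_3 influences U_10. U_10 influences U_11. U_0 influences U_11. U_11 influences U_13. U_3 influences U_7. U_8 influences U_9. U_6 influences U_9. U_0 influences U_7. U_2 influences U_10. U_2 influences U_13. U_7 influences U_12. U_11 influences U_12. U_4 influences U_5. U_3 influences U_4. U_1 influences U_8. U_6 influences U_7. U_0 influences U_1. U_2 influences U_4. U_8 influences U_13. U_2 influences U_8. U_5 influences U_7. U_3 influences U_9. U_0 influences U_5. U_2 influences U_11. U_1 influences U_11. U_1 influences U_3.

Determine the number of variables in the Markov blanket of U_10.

The Markov blanket of a node is its parents, its children, and the other parents of its children.
Parents of U_10: U_2, U_3, U_9.
U_10's children: U_11, U_13.
Parents of each child, excluding U_10:
  U_11's other parents are U_0, U_1, U_2, U_8.
  U_13 also has parents U_2, U_8, U_11.
MB(U_10) = {U_0, U_1, U_2, U_3, U_8, U_9, U_11, U_13}, which has 8 nodes.

8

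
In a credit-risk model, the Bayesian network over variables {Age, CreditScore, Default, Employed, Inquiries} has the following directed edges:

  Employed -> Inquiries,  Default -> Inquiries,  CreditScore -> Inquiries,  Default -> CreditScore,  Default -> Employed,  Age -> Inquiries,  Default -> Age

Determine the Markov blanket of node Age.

By definition, MB(Age) is built from Age's parents, Age's children, and the co-parents of Age.
Age has parent Default.
Age's children: Inquiries.
Parents of each child, excluding Age:
  Inquiries: CreditScore, Default, Employed
So the Markov blanket of Age is {CreditScore, Default, Employed, Inquiries}.

{CreditScore, Default, Employed, Inquiries}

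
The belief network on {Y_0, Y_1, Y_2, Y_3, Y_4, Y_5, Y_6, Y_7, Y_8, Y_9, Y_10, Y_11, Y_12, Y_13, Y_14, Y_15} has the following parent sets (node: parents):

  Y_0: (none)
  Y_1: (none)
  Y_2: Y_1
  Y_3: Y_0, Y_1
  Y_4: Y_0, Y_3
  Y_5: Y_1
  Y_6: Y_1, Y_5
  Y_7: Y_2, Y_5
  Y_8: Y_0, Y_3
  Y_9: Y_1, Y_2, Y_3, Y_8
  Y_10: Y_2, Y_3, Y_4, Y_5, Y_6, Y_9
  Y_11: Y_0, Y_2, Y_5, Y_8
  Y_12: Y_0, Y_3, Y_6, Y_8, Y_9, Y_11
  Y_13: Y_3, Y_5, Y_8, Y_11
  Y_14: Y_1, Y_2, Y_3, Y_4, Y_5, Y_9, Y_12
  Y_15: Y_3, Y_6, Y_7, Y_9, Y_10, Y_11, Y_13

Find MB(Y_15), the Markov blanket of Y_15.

Recall MB(v) = parents ∪ children ∪ spouses, where spouses are the other parents of v's children.
Parents of Y_15: Y_3, Y_6, Y_7, Y_9, Y_10, Y_11, Y_13.
Ch(Y_15) = {}.
With no children, Y_15 has no spouses; the co-parent set is empty.
So the Markov blanket of Y_15 is {Y_3, Y_6, Y_7, Y_9, Y_10, Y_11, Y_13}.

{Y_3, Y_6, Y_7, Y_9, Y_10, Y_11, Y_13}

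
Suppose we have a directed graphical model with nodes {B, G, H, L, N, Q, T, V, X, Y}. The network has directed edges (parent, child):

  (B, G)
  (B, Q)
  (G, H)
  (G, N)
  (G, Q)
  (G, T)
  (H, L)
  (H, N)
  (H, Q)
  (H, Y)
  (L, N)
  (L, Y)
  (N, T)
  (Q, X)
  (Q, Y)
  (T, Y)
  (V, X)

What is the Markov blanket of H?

Pa(H) = {G}.
Children of H: L, N, Q, Y.
Parents of each child, excluding H:
  L: —
  N: G, L
  Q: B, G
  Y: L, Q, T
MB(H) = {B, G, L, N, Q, T, Y}.

{B, G, L, N, Q, T, Y}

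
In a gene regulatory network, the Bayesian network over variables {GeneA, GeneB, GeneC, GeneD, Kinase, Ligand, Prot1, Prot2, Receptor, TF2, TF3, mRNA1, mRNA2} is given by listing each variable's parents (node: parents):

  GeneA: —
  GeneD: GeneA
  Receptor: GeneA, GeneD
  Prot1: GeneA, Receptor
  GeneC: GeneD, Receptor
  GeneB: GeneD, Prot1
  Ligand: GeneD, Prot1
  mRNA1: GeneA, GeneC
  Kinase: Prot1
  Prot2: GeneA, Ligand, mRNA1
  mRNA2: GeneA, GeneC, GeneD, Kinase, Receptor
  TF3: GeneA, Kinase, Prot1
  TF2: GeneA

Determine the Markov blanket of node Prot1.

A node's Markov blanket = Pa ∪ Ch ∪ (parents of Ch other than the node itself).
Ch(Prot1) = {GeneB, Kinase, Ligand, TF3}.
Prot1 has parents GeneA, Receptor.
For each child, the remaining parents (spouses of Prot1):
  GeneB also has parent GeneD.
  Ligand also has parent GeneD.
  Kinase: no additional parents.
  TF3 also has parents GeneA, Kinase.
Taking the union gives {GeneA, GeneB, GeneD, Kinase, Ligand, Receptor, TF3}.

{GeneA, GeneB, GeneD, Kinase, Ligand, Receptor, TF3}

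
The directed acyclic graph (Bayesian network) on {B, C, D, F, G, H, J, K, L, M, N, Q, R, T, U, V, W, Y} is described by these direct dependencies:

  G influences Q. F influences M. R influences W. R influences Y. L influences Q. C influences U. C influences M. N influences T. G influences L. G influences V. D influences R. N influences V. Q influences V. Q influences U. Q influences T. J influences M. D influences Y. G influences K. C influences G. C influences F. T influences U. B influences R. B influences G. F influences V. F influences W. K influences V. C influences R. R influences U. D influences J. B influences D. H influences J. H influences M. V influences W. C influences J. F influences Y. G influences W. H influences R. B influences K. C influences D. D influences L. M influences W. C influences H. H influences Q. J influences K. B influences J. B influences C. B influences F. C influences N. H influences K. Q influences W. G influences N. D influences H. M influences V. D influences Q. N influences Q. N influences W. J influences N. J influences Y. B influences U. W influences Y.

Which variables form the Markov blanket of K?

{B, F, G, H, J, M, N, Q, V}

Recall MB(v) = parents ∪ children ∪ spouses, where spouses are the other parents of v's children.
Pa(K) = {B, G, H, J}.
K's children: V.
For each child, the remaining parents (spouses of K):
  V's other parents are F, G, M, N, Q.
Taking the union gives {B, F, G, H, J, M, N, Q, V}.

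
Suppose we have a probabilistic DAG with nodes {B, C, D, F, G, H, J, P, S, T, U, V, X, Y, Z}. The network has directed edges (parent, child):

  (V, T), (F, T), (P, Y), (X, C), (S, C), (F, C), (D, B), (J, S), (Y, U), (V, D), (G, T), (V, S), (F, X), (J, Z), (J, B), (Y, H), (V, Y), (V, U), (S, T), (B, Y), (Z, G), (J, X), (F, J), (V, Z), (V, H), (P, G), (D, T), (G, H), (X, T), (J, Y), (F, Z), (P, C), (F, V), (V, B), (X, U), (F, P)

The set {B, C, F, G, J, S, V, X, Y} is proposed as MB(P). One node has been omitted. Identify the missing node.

Z

P's children: C, G, Y.
Pa(P) = {F}.
For each child, the remaining parents (spouses of P):
  Y also has parents B, J, V.
  parents(G) \ {P} = {Z}.
  C's other parents are F, S, X.
MB(P) = {B, C, F, G, J, S, V, X, Y, Z}.
Comparing with the claimed set, Z is missing.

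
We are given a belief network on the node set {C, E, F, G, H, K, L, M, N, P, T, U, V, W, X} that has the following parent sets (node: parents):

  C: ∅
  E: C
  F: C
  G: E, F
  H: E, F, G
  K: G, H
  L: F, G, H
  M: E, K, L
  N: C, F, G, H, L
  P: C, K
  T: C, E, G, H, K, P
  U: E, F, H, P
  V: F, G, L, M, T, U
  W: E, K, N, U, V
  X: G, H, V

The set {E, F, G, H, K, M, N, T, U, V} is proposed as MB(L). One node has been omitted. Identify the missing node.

C

Recall MB(v) = parents ∪ children ∪ spouses, where spouses are the other parents of v's children.
Parents of L: F, G, H.
L has children M, N, V.
Parents of each child, excluding L:
  M's other parents are E, K.
  parents(N) \ {L} = {C, F, G, H}.
  parents(V) \ {L} = {F, G, M, T, U}.
MB(L) = {C, E, F, G, H, K, M, N, T, U, V}.
Comparing with the claimed set, C is missing.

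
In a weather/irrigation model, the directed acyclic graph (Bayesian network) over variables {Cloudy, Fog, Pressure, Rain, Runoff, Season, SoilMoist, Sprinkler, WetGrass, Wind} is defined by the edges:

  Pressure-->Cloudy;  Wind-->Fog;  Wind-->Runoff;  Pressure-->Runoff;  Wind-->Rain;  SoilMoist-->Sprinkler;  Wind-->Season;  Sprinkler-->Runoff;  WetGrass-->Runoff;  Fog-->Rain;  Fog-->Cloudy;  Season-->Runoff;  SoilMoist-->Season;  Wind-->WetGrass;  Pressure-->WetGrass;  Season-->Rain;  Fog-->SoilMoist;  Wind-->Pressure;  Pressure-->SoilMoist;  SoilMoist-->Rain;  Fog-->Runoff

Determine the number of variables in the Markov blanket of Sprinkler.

A node's Markov blanket = Pa ∪ Ch ∪ (parents of Ch other than the node itself).
Parents of Sprinkler: SoilMoist.
Sprinkler's children: Runoff.
For each child, the remaining parents (spouses of Sprinkler):
  Runoff: Fog, Pressure, Season, WetGrass, Wind
MB(Sprinkler) = {Fog, Pressure, Runoff, Season, SoilMoist, WetGrass, Wind}, which has 7 nodes.

7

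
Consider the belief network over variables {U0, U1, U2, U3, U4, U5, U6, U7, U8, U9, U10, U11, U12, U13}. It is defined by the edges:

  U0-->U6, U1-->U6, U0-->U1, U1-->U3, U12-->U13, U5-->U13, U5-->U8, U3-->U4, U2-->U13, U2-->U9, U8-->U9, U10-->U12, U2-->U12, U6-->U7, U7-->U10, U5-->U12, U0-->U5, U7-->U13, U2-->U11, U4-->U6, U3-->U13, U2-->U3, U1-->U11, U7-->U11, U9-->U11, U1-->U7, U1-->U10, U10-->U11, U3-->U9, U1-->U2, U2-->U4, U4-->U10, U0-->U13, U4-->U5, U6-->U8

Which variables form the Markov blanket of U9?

A node's Markov blanket = Pa ∪ Ch ∪ (parents of Ch other than the node itself).
U9 has child U11.
U9's parents: U2, U3, U8.
Other parents of U9's children:
  U11's other parents are U1, U2, U7, U10.
MB(U9) = {U1, U2, U3, U7, U8, U10, U11}.

{U1, U2, U3, U7, U8, U10, U11}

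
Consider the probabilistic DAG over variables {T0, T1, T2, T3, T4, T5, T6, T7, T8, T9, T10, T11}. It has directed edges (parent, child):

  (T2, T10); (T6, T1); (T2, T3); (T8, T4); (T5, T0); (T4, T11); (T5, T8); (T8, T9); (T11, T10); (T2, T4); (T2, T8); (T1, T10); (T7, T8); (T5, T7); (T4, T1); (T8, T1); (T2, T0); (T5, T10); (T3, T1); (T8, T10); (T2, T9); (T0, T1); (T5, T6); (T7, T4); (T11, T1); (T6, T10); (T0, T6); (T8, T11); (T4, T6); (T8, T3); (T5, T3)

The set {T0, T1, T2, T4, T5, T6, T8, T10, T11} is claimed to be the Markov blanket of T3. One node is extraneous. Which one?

Pa(T3) = {T2, T5, T8}.
Children of T3: T1.
Other parents of T3's children:
  T1: T0, T4, T6, T8, T11
MB(T3) = {T0, T1, T2, T4, T5, T6, T8, T11}.
T10 is neither a parent, child, nor co-parent of T3, so it does not belong.

T10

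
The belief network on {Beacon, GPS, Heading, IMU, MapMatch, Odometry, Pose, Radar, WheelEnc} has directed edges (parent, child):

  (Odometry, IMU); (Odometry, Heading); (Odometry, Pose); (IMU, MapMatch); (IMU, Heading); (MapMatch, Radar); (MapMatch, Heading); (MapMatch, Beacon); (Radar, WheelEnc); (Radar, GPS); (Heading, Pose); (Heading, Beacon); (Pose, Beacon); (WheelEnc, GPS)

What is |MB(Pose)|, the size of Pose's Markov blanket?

Pose has parents Heading, Odometry.
Pose has child Beacon.
Parents of each child, excluding Pose:
  Beacon: Heading, MapMatch
MB(Pose) = {Beacon, Heading, MapMatch, Odometry}, which has 4 nodes.

4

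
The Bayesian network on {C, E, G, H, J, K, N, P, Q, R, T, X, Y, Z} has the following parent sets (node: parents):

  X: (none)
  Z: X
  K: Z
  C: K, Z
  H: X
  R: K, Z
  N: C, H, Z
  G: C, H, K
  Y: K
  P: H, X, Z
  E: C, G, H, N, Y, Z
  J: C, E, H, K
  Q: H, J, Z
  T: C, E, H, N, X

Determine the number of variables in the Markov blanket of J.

6

Parents of J: C, E, H, K.
Children of J: Q.
Other parents of J's children:
  Q: H, Z
MB(J) = {C, E, H, K, Q, Z}, which has 6 nodes.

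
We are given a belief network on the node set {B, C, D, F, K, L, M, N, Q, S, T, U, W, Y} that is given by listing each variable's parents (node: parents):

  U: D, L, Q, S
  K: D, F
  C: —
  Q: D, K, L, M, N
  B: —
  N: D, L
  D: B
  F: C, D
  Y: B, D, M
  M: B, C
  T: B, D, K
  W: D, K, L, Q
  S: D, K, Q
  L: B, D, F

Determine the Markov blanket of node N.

{D, K, L, M, Q}

By definition, MB(N) is built from N's parents, N's children, and the co-parents of N.
Parents of N: D, L.
N's children: Q.
Other parents of N's children:
  parents(Q) \ {N} = {D, K, L, M}.
So the Markov blanket of N is {D, K, L, M, Q}.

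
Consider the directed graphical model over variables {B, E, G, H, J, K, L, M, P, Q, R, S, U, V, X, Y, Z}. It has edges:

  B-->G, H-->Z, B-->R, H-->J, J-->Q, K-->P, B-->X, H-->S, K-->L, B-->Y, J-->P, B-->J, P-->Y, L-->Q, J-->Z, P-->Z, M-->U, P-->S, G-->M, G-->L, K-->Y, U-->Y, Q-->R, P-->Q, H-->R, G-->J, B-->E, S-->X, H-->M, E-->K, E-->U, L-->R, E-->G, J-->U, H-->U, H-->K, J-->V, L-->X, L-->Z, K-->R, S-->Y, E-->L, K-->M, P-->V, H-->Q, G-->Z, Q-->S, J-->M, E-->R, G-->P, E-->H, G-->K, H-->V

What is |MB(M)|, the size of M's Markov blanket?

6

M's children: U.
Parents of M: G, H, J, K.
Other parents of M's children:
  U: E, H, J
MB(M) = {E, G, H, J, K, U}, which has 6 nodes.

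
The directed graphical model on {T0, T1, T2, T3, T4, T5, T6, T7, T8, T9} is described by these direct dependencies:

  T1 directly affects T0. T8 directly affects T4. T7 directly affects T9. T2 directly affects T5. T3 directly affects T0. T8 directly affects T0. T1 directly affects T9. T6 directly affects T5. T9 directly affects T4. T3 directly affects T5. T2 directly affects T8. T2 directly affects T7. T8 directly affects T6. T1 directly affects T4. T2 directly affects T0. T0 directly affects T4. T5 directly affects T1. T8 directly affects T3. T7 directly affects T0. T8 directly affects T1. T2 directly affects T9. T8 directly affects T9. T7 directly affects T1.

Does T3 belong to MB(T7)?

Yes

T3 is a co-parent of T7: both are parents of T0.
So T3 ∈ MB(T7).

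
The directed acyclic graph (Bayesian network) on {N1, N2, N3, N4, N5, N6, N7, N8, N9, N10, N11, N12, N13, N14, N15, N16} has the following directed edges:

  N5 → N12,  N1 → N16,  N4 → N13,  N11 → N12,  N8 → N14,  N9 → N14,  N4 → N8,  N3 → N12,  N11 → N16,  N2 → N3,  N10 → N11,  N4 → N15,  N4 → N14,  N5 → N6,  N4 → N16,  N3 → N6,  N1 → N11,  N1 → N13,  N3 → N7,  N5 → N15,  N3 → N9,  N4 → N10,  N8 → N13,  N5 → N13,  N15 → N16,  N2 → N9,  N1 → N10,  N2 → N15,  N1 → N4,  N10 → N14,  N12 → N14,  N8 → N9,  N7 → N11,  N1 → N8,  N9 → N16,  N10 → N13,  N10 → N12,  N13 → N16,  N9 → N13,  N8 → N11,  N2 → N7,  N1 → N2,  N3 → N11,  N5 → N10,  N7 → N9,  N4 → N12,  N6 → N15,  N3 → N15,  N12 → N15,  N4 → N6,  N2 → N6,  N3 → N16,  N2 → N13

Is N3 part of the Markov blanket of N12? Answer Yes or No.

N3 is a parent of N12.
So N3 ∈ MB(N12).

Yes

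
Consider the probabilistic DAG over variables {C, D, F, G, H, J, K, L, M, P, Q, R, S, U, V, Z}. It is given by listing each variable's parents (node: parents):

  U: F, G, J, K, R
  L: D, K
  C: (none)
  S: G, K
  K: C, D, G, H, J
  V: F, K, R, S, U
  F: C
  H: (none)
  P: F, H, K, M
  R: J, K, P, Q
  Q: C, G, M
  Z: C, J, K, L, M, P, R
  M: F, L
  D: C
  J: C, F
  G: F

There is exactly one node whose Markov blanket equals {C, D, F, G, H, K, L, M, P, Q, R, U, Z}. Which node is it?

J

The target node must have every member of {C, D, F, G, H, K, L, M, P, Q, R, U, Z} as a parent, child, or co-parent, and no others.
Parents of J: C, F; children: K, R, U, Z; co-parents: C, D, F, G, H, K, L, M, P, Q, R.
These exactly cover the given set, so the node is J.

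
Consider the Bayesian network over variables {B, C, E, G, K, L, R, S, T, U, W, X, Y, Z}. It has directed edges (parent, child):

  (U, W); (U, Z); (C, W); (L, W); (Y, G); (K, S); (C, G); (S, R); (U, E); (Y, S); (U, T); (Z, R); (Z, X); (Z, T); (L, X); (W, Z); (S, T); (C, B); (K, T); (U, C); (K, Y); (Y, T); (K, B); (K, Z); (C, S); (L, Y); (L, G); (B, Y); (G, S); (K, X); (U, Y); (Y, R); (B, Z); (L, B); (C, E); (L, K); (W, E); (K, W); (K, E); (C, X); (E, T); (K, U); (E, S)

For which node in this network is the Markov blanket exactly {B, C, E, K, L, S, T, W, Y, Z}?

U

The target node must have every member of {B, C, E, K, L, S, T, W, Y, Z} as a parent, child, or co-parent, and no others.
Parents of U: K; children: C, E, T, W, Y, Z; co-parents: B, C, E, K, L, S, W, Y, Z.
These exactly cover the given set, so the node is U.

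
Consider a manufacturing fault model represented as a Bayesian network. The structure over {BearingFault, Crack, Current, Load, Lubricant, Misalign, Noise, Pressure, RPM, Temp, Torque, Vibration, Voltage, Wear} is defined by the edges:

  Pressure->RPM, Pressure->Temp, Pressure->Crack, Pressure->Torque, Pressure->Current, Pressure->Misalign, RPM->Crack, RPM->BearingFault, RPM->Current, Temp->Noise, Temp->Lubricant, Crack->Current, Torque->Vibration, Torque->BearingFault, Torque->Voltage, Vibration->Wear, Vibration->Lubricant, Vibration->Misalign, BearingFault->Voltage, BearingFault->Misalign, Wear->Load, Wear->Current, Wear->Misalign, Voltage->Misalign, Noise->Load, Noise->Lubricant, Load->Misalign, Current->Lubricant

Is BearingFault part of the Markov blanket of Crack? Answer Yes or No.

Crack's parents: Pressure, RPM.
Children of Crack: Current.
Other parents of Crack's children:
  Current: Pressure, RPM, Wear
MB(Crack) = {Current, Pressure, RPM, Wear}; BearingFault is not in this set.

No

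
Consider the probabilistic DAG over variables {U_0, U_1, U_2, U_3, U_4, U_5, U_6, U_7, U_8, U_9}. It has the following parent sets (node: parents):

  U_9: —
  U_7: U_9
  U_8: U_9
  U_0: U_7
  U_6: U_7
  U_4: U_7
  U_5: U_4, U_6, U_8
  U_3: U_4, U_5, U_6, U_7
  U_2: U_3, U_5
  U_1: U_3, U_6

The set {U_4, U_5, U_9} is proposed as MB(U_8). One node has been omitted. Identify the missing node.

A node's Markov blanket = Pa ∪ Ch ∪ (parents of Ch other than the node itself).
U_8 has child U_5.
Parents of U_8: U_9.
Parents of each child, excluding U_8:
  parents(U_5) \ {U_8} = {U_4, U_6}.
MB(U_8) = {U_4, U_5, U_6, U_9}.
Comparing with the claimed set, U_6 is missing.

U_6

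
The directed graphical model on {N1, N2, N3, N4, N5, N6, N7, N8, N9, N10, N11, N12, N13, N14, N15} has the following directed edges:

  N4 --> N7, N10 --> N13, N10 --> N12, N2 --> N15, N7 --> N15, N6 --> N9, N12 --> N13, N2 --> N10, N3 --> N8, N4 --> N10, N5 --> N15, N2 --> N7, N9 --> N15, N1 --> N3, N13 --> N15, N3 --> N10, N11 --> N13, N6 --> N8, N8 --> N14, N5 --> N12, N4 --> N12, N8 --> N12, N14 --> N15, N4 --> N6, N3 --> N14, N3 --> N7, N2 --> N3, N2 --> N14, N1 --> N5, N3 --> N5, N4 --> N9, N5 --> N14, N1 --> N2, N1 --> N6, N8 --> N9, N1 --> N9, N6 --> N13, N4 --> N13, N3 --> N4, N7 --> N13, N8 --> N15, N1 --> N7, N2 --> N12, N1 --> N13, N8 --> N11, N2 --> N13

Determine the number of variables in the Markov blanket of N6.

11

The Markov blanket of a node is its parents, its children, and the other parents of its children.
Parents of N6: N1, N4.
Ch(N6) = {N8, N9, N13}.
For each child, the remaining parents (spouses of N6):
  parents(N8) \ {N6} = {N3}.
  parents(N9) \ {N6} = {N1, N4, N8}.
  parents(N13) \ {N6} = {N1, N2, N4, N7, N10, N11, N12}.
MB(N6) = {N1, N2, N3, N4, N7, N8, N9, N10, N11, N12, N13}, which has 11 nodes.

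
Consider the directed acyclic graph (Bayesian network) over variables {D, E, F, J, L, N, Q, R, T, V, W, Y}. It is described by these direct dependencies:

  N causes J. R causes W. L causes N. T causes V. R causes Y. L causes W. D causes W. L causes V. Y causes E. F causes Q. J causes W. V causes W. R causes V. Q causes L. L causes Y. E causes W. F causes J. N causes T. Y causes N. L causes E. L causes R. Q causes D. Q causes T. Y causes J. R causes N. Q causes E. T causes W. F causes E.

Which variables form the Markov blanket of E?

The Markov blanket of a node is its parents, its children, and the other parents of its children.
Pa(E) = {F, L, Q, Y}.
Children of E: W.
Other parents of E's children:
  parents(W) \ {E} = {D, J, L, R, T, V}.
MB(E) = {D, F, J, L, Q, R, T, V, W, Y}.

{D, F, J, L, Q, R, T, V, W, Y}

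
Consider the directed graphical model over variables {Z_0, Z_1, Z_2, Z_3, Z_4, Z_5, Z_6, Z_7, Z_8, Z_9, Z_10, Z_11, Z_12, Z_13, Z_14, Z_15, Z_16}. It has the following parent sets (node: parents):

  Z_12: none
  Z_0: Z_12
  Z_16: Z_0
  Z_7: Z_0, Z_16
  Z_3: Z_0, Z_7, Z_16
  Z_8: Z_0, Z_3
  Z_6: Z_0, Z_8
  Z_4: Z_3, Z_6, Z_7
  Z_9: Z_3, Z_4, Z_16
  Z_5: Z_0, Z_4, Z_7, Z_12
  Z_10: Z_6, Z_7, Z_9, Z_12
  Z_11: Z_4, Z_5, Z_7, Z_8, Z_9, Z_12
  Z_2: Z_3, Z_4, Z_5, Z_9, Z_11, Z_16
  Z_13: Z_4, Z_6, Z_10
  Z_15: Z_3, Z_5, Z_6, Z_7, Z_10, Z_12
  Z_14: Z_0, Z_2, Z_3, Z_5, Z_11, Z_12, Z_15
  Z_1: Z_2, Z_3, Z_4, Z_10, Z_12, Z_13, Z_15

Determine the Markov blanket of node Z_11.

{Z_0, Z_2, Z_3, Z_4, Z_5, Z_7, Z_8, Z_9, Z_12, Z_14, Z_15, Z_16}

Z_11's parents: Z_4, Z_5, Z_7, Z_8, Z_9, Z_12.
Children of Z_11: Z_2, Z_14.
For each child, the remaining parents (spouses of Z_11):
  parents(Z_2) \ {Z_11} = {Z_3, Z_4, Z_5, Z_9, Z_16}.
  parents(Z_14) \ {Z_11} = {Z_0, Z_2, Z_3, Z_5, Z_12, Z_15}.
So the Markov blanket of Z_11 is {Z_0, Z_2, Z_3, Z_4, Z_5, Z_7, Z_8, Z_9, Z_12, Z_14, Z_15, Z_16}.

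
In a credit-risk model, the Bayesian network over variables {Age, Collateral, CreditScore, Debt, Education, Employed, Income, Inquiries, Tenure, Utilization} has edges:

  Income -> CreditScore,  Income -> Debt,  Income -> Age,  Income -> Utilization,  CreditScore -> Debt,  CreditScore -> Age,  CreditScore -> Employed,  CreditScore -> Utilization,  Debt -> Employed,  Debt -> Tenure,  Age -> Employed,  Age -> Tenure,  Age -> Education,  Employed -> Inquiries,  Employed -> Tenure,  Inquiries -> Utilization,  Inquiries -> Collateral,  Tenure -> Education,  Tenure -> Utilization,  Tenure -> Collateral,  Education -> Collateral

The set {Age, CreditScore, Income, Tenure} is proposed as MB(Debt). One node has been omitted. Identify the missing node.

By definition, MB(Debt) is built from Debt's parents, Debt's children, and the co-parents of Debt.
Debt's parents: CreditScore, Income.
Children of Debt: Employed, Tenure.
Co-parents of Debt (other parents of its children):
  Employed's other parents are Age, CreditScore.
  Tenure's other parents are Age, Employed.
MB(Debt) = {Age, CreditScore, Employed, Income, Tenure}.
Comparing with the claimed set, Employed is missing.

Employed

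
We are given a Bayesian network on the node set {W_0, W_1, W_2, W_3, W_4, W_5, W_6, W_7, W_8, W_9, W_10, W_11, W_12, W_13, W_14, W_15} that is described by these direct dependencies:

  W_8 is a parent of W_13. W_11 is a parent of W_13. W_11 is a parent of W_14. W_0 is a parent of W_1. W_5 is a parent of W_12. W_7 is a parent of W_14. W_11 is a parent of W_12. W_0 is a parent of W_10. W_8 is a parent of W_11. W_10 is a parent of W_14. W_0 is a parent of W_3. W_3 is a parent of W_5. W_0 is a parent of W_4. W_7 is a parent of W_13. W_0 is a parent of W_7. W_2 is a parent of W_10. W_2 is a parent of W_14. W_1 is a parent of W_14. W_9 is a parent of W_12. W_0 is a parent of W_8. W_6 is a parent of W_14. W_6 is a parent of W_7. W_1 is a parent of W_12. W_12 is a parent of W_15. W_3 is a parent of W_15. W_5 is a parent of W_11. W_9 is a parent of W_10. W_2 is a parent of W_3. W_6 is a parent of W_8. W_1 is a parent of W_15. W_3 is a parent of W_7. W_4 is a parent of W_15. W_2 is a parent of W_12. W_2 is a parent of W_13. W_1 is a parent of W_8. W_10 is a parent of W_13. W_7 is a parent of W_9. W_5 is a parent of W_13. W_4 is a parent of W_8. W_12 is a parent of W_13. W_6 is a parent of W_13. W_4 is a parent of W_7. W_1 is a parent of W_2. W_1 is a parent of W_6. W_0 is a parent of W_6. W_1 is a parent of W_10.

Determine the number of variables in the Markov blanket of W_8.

W_8's parents: W_0, W_1, W_4, W_6.
W_8's children: W_11, W_13.
For each child, the remaining parents (spouses of W_8):
  W_11 also has parent W_5.
  W_13 also has parents W_2, W_5, W_6, W_7, W_10, W_11, W_12.
MB(W_8) = {W_0, W_1, W_2, W_4, W_5, W_6, W_7, W_10, W_11, W_12, W_13}, which has 11 nodes.

11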